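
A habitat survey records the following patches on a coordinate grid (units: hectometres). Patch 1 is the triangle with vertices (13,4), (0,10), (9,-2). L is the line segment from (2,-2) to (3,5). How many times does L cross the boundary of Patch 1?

0

The segment lies entirely outside Patch 1 and never meets its boundary.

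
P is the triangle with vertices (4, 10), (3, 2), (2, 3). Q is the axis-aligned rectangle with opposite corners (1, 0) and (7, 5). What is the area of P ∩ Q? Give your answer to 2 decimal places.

The intersection is the polygon with vertices (3,2), (2,3), (2.571,5), (3.375,5).
By the shoelace formula its area is 2.49.

2.49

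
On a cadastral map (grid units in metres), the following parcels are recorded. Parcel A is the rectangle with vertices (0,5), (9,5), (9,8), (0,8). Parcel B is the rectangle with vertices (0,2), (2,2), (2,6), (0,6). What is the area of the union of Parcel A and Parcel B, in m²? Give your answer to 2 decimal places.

33.00

By inclusion–exclusion:
Individual areas: |Parcel A| = 27, |Parcel B| = 8.
|Parcel A∩Parcel B|: x∈[0,2], y∈[5,6] → 2·1 = 2.
|Parcel A ∪ Parcel B| = 35 − 2 = 33.00.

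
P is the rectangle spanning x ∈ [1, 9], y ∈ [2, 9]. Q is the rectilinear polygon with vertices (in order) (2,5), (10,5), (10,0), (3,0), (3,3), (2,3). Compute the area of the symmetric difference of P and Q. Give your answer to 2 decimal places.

53.00

|P| = 56, |Q| = 37, |P∩Q| = 20.
|P △ Q| = |P| + |Q| − 2·|P∩Q| = 56 + 37 − 40 = 53.00.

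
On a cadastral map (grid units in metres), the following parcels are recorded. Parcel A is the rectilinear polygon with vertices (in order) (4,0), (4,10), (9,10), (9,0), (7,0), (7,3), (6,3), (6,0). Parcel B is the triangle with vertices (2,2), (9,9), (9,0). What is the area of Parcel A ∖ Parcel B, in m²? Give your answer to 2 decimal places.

20.36

|Parcel A| = 47, |Parcel A∩Parcel B| = 26.6429.
|Parcel A ∖ Parcel B| = |Parcel A| − |Parcel A∩Parcel B| = 47 − 26.6429 = 20.36.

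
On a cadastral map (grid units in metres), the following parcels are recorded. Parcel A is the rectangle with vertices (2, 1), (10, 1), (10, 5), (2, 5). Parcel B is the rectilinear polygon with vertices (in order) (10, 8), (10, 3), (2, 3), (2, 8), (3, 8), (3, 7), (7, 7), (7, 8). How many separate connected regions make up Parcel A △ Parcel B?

Parcel A △ Parcel B splits into 2 disjoint pieces (area 16, area 20).

2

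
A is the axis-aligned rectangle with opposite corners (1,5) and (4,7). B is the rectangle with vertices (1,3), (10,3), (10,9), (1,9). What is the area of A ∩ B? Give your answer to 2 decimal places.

6.00

|A∩B|: x∈[1,4], y∈[5,7] → 3·2 = 6.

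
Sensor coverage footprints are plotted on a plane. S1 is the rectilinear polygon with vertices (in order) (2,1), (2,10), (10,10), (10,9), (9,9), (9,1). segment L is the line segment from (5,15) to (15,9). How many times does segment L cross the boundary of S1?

The segment lies entirely outside S1 and never meets its boundary.

0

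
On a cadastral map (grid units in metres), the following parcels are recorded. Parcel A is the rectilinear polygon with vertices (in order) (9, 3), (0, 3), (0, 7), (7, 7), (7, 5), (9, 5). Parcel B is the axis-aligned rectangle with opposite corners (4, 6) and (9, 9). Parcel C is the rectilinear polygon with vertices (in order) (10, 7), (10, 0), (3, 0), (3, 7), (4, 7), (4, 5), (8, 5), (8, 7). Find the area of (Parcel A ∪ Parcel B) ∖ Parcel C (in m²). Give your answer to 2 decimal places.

|Parcel A ∪ Parcel B| = 44.
|(Parcel A ∪ Parcel B) ∩ Parcel C| = 15.
|(Parcel A ∪ Parcel B) ∖ Parcel C| = 44 − 15 = 29.00.

29.00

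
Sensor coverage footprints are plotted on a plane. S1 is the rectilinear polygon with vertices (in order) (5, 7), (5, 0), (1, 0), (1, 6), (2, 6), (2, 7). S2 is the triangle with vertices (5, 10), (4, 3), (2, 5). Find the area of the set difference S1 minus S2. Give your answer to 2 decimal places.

21.06

|S1| = 27, |S1∩S2| = 5.9429.
|S1 ∖ S2| = |S1| − |S1∩S2| = 27 − 5.9429 = 21.06.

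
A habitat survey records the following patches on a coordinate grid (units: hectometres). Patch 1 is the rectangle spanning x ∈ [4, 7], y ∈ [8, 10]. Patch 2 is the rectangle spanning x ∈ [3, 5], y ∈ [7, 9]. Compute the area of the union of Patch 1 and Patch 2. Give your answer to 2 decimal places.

9.00

By inclusion–exclusion:
Individual areas: |Patch 1| = 6, |Patch 2| = 4.
|Patch 1∩Patch 2|: x∈[4,5], y∈[8,9] → 1·1 = 1.
|Patch 1 ∪ Patch 2| = 10 − 1 = 9.00.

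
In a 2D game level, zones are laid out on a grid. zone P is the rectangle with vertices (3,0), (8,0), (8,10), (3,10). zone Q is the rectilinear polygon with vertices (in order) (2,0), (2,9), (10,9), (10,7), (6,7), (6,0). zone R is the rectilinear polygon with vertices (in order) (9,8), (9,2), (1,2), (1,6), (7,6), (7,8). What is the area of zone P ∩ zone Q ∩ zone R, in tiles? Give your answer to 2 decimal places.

13.00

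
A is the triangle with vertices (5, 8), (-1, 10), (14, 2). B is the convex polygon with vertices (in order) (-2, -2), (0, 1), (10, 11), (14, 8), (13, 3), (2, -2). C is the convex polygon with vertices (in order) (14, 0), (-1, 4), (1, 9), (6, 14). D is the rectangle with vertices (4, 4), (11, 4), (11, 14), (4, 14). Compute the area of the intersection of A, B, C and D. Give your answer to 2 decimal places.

3.66

The intersection is the polygon with vertices (11,4), (11,4), (10.25,4), (5.522,6.522), (6.2,7.2).
By the shoelace formula its area is 3.66.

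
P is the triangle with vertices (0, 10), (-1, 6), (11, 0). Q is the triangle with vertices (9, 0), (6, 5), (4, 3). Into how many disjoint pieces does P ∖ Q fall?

2

P ∖ Q splits into 2 disjoint pieces (area 19.8571, area 2.5714).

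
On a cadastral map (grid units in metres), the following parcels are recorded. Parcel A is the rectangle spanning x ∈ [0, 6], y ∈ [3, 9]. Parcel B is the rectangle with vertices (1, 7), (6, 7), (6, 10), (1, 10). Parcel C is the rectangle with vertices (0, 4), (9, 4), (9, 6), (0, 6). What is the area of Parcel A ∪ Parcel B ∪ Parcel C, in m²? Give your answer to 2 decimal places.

47.00

By inclusion–exclusion:
Individual areas: |Parcel A| = 36, |Parcel B| = 15, |Parcel C| = 18.
|Parcel A∩Parcel B|: x∈[1,6], y∈[7,9] → 5·2 = 10.
|Parcel A∩Parcel C|: x∈[0,6], y∈[4,6] → 6·2 = 12.
|Parcel B∩Parcel C| = 0 (no overlap).
|Parcel A∩Parcel B∩Parcel C| = 0.
|Parcel A ∪ Parcel B ∪ Parcel C| = 69 − 22 + 0 = 47.00.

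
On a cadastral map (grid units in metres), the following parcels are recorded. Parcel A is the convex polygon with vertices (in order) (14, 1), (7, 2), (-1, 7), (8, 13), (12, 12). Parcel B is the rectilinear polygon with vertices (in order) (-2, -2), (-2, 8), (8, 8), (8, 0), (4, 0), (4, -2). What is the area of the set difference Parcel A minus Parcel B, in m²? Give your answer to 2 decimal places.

73.18

|Parcel A| = 106.5, |Parcel A∩Parcel B| = 33.3214.
|Parcel A ∖ Parcel B| = |Parcel A| − |Parcel A∩Parcel B| = 106.5 − 33.3214 = 73.18.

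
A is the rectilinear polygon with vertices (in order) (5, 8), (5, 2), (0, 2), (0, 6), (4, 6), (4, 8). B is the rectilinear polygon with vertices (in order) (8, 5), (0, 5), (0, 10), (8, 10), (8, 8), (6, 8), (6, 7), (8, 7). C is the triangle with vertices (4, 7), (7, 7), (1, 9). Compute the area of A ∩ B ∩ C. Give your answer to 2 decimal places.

The intersection is the polygon with vertices (4,8), (5,7.667), (5,7), (4,7).
By the shoelace formula its area is 0.83.

0.83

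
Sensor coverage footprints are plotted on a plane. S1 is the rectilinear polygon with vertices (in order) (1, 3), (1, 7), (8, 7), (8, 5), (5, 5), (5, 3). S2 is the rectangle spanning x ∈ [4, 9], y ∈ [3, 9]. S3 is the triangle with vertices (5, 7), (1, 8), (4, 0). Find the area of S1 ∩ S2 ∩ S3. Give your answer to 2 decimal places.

2.86

The intersection is the polygon with vertices (4,3), (4,7), (5,7), (4.429,3).
By the shoelace formula its area is 2.86.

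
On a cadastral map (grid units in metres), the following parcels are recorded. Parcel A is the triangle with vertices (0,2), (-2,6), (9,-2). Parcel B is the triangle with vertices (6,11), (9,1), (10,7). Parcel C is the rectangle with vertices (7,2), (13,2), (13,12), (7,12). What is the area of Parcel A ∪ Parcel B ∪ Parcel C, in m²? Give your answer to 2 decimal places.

By inclusion–exclusion:
Individual areas: |Parcel A| = 14, |Parcel B| = 14, |Parcel C| = 60.
|Parcel A∩Parcel B| = 0.
|Parcel A∩Parcel C| = 0.
|Parcel B∩Parcel C| = 12.6.
|Parcel A∩Parcel B∩Parcel C| = 0.
|Parcel A ∪ Parcel B ∪ Parcel C| = 88 − 12.6 + 0 = 75.40.

75.40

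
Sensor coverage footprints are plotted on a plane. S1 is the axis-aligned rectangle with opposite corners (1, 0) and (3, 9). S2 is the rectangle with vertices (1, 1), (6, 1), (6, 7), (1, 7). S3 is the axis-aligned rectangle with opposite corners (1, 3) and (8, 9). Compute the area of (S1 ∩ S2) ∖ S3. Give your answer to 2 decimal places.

4.00

|S1 ∩ S2| = 12.
|(S1 ∩ S2) ∩ S3| = 8.
|(S1 ∩ S2) ∖ S3| = 12 − 8 = 4.00.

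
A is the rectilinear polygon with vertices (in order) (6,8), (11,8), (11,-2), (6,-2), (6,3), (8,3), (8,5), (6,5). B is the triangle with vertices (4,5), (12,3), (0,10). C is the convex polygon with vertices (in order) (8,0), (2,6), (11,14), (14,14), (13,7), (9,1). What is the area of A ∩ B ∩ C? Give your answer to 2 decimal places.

4.21

The intersection is the polygon with vertices (8,4), (8,5), (6,5), (6,6.5), (10.8,3.7), (10.571,3.357).
By the shoelace formula its area is 4.21.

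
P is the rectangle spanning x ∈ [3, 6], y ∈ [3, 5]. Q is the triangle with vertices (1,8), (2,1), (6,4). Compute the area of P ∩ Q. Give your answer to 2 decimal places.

The intersection is the polygon with vertices (3,3), (3,5), (4.75,5), (6,4), (4.667,3).
By the shoelace formula its area is 4.71.

4.71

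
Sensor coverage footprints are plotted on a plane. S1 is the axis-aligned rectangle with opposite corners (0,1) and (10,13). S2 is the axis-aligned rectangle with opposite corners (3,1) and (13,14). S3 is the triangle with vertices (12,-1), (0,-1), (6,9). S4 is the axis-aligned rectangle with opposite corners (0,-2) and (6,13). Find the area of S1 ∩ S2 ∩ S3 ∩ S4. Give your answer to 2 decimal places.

The intersection is the polygon with vertices (3,1), (3,4), (6,9), (6,1).
By the shoelace formula its area is 16.50.

16.50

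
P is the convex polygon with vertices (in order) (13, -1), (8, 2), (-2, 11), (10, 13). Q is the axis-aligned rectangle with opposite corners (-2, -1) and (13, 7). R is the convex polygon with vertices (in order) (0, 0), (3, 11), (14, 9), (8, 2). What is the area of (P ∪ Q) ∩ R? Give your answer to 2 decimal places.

80.32

|P ∪ Q| = 174.9683.
|(P ∪ Q) ∩ R| = 80.32.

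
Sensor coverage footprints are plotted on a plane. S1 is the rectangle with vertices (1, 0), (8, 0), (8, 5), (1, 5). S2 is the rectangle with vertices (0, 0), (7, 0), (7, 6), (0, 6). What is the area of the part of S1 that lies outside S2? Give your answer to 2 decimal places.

5.00

|S1∩S2|: x∈[1,7], y∈[0,5] → 6·5 = 30.
|S1| = 35.
|S1 ∖ S2| = |S1| − |S1∩S2| = 35 − 30 = 5.00.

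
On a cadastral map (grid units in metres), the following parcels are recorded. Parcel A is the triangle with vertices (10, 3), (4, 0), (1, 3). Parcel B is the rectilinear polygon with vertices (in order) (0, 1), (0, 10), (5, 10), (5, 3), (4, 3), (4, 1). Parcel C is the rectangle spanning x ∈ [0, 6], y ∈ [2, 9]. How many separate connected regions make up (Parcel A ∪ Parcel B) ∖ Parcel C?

2

(Parcel A ∪ Parcel B) ∖ Parcel C splits into 2 disjoint pieces (area 11.5, area 5).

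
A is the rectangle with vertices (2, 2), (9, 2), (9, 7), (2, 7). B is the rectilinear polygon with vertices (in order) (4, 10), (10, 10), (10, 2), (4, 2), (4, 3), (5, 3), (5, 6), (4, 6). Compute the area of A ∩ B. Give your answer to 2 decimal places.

The intersection is the polygon with vertices (9,7), (9,2), (4,2), (4,3), (5,3), (5,6), (4,6), (4,7).
By the shoelace formula its area is 22.00.

22.00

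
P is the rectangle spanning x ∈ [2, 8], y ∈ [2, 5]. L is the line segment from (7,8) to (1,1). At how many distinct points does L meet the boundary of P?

2

The segment meets the boundary at (2,2.167), (4.429,5).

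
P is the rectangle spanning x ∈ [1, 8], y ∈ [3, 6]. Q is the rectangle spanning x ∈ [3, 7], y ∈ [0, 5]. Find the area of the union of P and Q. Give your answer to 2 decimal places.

By inclusion–exclusion:
Individual areas: |P| = 21, |Q| = 20.
|P∩Q|: x∈[3,7], y∈[3,5] → 4·2 = 8.
|P ∪ Q| = 41 − 8 = 33.00.

33.00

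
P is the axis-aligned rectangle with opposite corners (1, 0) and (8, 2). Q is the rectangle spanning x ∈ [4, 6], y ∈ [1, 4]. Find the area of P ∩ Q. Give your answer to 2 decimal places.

2.00

|P∩Q|: x∈[4,6], y∈[1,2] → 2·1 = 2.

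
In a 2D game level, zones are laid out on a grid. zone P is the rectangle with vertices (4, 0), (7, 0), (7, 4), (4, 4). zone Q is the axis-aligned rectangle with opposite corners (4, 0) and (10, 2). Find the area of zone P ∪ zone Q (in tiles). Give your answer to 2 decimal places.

By inclusion–exclusion:
Individual areas: |zone P| = 12, |zone Q| = 12.
|zone P∩zone Q|: x∈[4,7], y∈[0,2] → 3·2 = 6.
|zone P ∪ zone Q| = 24 − 6 = 18.00.

18.00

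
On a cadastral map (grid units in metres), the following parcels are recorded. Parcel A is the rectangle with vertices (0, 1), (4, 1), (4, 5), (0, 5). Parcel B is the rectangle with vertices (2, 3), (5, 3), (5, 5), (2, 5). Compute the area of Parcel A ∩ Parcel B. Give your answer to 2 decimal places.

|Parcel A∩Parcel B|: x∈[2,4], y∈[3,5] → 2·2 = 4.

4.00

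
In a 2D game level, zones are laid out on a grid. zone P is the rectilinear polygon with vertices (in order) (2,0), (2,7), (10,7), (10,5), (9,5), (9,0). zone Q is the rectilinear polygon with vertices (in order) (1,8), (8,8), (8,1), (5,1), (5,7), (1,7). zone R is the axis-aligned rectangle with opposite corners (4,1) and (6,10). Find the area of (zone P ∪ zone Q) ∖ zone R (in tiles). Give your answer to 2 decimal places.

44.00

|zone P ∪ zone Q| = 58.
|(zone P ∪ zone Q) ∩ zone R| = 14.
|(zone P ∪ zone Q) ∖ zone R| = 58 − 14 = 44.00.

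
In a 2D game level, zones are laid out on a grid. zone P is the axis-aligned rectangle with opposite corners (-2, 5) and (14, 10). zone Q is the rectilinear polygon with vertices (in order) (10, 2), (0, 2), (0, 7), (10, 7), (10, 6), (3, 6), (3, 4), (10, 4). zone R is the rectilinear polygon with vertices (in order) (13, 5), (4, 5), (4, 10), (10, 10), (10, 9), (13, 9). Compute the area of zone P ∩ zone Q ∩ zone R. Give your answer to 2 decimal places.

The intersection is the polygon with vertices (10,7), (10,6), (4,6), (4,7).
By the shoelace formula its area is 6.00.

6.00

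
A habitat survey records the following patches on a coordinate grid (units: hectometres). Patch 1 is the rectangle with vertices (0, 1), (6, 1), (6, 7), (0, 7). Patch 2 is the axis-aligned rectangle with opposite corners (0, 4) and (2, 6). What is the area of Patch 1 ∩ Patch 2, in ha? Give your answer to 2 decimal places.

4.00

|Patch 1∩Patch 2|: x∈[0,2], y∈[4,6] → 2·2 = 4.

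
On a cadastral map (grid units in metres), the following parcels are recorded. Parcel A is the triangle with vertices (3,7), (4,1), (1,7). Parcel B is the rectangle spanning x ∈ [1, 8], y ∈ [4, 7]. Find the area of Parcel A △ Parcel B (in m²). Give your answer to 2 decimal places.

|Parcel A| = 6, |Parcel B| = 21, |Parcel A∩Parcel B| = 4.5.
|Parcel A △ Parcel B| = |Parcel A| + |Parcel B| − 2·|Parcel A∩Parcel B| = 6 + 21 − 9 = 18.00.

18.00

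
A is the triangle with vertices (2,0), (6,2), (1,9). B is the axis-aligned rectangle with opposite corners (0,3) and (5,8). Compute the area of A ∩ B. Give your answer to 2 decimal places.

The intersection is the polygon with vertices (5,3.4), (5,3), (1.667,3), (1.111,8), (1.714,8).
By the shoelace formula its area is 10.50.

10.50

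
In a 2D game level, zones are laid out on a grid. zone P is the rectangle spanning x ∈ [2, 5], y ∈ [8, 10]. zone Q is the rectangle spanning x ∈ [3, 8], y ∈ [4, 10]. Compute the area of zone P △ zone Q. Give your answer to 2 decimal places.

|zone P∩zone Q|: x∈[3,5], y∈[8,10] → 2·2 = 4.
|zone P △ zone Q| = |zone P| + |zone Q| − 2·|zone P∩zone Q| = 6 + 30 − 8 = 28.00.

28.00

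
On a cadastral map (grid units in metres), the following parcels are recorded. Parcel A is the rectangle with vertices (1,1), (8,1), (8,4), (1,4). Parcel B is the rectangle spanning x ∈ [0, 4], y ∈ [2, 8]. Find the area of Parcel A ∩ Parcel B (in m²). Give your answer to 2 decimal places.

6.00

|Parcel A∩Parcel B|: x∈[1,4], y∈[2,4] → 3·2 = 6.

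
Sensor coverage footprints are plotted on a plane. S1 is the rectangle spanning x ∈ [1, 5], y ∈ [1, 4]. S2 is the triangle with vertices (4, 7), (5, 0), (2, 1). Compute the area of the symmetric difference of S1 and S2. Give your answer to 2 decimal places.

9.14

|S1| = 12, |S2| = 10, |S1∩S2| = 6.4286.
|S1 △ S2| = |S1| + |S2| − 2·|S1∩S2| = 12 + 10 − 12.8571 = 9.14.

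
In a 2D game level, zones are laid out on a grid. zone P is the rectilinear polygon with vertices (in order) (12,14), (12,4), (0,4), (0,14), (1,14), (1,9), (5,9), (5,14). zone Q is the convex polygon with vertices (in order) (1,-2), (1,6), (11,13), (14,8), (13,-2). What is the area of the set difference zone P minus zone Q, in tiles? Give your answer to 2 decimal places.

36.83

|zone P| = 100, |zone P∩zone Q| = 63.1667.
|zone P ∖ zone Q| = |zone P| − |zone P∩zone Q| = 100 − 63.1667 = 36.83.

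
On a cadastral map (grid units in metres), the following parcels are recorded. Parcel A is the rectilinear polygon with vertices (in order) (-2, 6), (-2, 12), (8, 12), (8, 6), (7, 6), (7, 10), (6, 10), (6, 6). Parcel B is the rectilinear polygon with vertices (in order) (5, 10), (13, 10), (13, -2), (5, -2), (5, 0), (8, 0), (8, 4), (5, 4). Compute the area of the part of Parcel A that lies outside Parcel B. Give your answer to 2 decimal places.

48.00

|Parcel A| = 56, |Parcel A∩Parcel B| = 8.
|Parcel A ∖ Parcel B| = |Parcel A| − |Parcel A∩Parcel B| = 56 − 8 = 48.00.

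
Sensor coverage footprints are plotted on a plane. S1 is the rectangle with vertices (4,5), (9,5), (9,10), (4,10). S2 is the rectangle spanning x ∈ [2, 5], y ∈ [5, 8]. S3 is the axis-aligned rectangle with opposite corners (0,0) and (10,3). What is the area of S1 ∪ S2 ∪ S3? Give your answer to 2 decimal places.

By inclusion–exclusion:
Individual areas: |S1| = 25, |S2| = 9, |S3| = 30.
|S1∩S2|: x∈[4,5], y∈[5,8] → 1·3 = 3.
|S1∩S3| = 0 (no overlap).
|S2∩S3| = 0 (no overlap).
|S1∩S2∩S3| = 0.
|S1 ∪ S2 ∪ S3| = 64 − 3 + 0 = 61.00.

61.00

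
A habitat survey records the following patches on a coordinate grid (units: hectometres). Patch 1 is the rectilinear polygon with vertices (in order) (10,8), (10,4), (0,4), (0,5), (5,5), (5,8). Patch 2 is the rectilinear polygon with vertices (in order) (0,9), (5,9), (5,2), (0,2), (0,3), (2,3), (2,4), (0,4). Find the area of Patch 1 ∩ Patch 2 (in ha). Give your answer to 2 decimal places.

5.00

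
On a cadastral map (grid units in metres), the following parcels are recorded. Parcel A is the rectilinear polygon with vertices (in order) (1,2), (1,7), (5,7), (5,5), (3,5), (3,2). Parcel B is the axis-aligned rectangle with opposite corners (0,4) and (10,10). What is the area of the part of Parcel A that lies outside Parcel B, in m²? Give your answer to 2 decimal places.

4.00

|Parcel A| = 14, |Parcel A∩Parcel B| = 10.
|Parcel A ∖ Parcel B| = |Parcel A| − |Parcel A∩Parcel B| = 14 − 10 = 4.00.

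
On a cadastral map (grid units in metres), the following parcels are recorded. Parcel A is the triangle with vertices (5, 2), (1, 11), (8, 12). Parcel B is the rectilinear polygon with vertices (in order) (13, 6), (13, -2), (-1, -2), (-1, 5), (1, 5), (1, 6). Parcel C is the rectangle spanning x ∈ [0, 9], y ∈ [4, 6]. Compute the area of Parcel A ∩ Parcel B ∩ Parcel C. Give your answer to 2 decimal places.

The intersection is the polygon with vertices (6.2,6), (5.6,4), (4.111,4), (3.222,6).
By the shoelace formula its area is 4.47.

4.47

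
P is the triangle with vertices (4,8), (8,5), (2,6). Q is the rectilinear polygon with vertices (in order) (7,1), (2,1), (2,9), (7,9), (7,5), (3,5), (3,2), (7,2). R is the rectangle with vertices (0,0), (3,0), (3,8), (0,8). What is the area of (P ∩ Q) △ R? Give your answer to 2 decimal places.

|P ∩ Q| = 6.7083.
|(P ∩ Q) ∩ R| = 0.5833.
|(P ∩ Q) △ R| = 6.7083 + 24 − 1.1667 = 29.54.

29.54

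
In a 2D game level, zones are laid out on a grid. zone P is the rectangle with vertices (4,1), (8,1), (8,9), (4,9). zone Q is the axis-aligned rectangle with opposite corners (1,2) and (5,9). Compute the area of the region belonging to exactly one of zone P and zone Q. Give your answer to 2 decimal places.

46.00

|zone P∩zone Q|: x∈[4,5], y∈[2,9] → 1·7 = 7.
|zone P △ zone Q| = |zone P| + |zone Q| − 2·|zone P∩zone Q| = 32 + 28 − 14 = 46.00.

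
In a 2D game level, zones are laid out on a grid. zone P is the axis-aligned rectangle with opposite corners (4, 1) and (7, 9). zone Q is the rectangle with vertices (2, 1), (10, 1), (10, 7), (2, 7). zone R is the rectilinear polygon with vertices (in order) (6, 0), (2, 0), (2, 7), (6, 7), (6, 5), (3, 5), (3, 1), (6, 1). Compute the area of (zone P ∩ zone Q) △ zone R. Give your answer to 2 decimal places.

|zone P ∩ zone Q| = 18.
|(zone P ∩ zone Q) ∩ zone R| = 4.
|(zone P ∩ zone Q) △ zone R| = 18 + 16 − 8 = 26.00.

26.00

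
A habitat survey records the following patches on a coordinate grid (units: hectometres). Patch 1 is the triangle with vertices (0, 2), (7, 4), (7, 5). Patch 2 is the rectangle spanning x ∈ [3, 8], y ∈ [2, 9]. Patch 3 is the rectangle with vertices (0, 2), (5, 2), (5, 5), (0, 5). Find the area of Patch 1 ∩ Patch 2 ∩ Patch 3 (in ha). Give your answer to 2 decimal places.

The intersection is the polygon with vertices (3,2.857), (3,3.286), (5,4.143), (5,3.429).
By the shoelace formula its area is 1.14.

1.14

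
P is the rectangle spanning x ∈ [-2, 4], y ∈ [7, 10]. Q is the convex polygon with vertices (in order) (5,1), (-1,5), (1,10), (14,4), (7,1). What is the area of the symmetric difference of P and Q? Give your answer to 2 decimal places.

|P| = 18, |Q| = 68.5, |P∩Q| = 8.7231.
|P △ Q| = |P| + |Q| − 2·|P∩Q| = 18 + 68.5 − 17.4462 = 69.05.

69.05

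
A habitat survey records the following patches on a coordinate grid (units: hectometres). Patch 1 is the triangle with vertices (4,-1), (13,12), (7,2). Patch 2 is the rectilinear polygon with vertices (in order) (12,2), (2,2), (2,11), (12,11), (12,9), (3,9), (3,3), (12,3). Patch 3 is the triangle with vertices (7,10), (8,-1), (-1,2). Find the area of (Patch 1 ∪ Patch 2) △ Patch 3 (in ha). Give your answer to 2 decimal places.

67.97

|Patch 1 ∪ Patch 2| = 40.8188.
|(Patch 1 ∪ Patch 2) ∩ Patch 3| = 10.4243.
|(Patch 1 ∪ Patch 2) △ Patch 3| = 40.8188 + 48 − 20.8486 = 67.97.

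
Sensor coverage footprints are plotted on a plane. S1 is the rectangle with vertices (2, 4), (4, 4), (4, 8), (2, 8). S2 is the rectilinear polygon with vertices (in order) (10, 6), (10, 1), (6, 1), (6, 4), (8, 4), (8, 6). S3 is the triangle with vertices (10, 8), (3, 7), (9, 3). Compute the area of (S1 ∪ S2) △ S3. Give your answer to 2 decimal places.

|S1 ∪ S2| = 24.
|(S1 ∪ S2) ∩ S3| = 4.0548.
|(S1 ∪ S2) △ S3| = 24 + 17 − 8.1095 = 32.89.

32.89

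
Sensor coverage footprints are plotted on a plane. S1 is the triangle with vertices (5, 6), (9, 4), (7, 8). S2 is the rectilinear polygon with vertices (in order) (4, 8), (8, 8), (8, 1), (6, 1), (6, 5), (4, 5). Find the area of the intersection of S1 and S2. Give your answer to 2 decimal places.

5.25

The intersection is the polygon with vertices (5,6), (7,8), (8,6), (8,4.5).
By the shoelace formula its area is 5.25.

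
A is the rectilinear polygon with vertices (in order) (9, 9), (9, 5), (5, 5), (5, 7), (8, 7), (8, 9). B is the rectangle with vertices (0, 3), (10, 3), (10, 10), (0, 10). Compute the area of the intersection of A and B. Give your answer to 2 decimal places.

10.00

The intersection is the polygon with vertices (9,5), (5,5), (5,7), (8,7), (8,9), (9,9).
By the shoelace formula its area is 10.00.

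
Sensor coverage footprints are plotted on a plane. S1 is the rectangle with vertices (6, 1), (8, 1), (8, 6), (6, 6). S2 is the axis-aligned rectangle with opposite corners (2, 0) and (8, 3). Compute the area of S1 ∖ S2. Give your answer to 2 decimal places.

|S1∩S2|: x∈[6,8], y∈[1,3] → 2·2 = 4.
|S1| = 10.
|S1 ∖ S2| = |S1| − |S1∩S2| = 10 − 4 = 6.00.

6.00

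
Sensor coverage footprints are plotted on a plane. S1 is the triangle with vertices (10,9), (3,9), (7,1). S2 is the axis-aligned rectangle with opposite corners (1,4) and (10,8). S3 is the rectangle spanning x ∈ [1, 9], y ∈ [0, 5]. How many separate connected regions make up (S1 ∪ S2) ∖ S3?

1

(S1 ∪ S2) ∖ S3 is a single connected region.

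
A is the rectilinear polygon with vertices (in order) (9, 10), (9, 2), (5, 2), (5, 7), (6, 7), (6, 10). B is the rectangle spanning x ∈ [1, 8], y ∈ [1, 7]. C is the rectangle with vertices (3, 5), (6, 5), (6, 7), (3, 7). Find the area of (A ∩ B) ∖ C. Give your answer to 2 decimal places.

13.00

|A ∩ B| = 15.
|(A ∩ B) ∩ C| = 2.
|(A ∩ B) ∖ C| = 15 − 2 = 13.00.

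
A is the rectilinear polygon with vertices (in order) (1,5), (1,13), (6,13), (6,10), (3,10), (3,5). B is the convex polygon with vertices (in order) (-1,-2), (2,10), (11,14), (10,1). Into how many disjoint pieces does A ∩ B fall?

A ∩ B is a single connected region.

1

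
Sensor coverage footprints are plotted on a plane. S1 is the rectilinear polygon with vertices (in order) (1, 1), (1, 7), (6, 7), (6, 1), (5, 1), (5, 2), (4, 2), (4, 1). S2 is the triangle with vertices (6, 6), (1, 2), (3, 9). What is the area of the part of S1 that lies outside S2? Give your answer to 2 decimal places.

|S1| = 29, |S1∩S2| = 10.9286.
|S1 ∖ S2| = |S1| − |S1∩S2| = 29 − 10.9286 = 18.07.

18.07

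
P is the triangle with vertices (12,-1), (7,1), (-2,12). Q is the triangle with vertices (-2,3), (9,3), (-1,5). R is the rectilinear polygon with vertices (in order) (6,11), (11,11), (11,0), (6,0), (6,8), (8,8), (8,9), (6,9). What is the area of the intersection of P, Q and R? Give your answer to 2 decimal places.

0.68

The intersection is the polygon with vertices (7.333,3.333), (7.692,3), (6,3), (6,3.6).
By the shoelace formula its area is 0.68.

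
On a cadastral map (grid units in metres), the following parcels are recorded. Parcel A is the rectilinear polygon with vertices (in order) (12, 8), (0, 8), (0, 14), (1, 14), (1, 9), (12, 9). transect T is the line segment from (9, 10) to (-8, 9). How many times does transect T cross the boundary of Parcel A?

2

The segment meets the boundary at (1,9.529), (0,9.471).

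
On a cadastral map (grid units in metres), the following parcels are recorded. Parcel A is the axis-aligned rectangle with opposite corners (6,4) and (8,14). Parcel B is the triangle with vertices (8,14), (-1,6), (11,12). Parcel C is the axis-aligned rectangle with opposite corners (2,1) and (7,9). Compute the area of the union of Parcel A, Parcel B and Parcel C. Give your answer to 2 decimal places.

By inclusion–exclusion:
Individual areas: |Parcel A| = 20, |Parcel B| = 21, |Parcel C| = 40.
|Parcel A∩Parcel B| = 6.2222.
|Parcel A∩Parcel C|: x∈[6,7], y∈[4,9] → 1·5 = 5.
|Parcel B∩Parcel C| = 2.1875.
|Parcel A∩Parcel B∩Parcel C| = 0.
|Parcel A ∪ Parcel B ∪ Parcel C| = 81 − 13.4097 + 0 = 67.59.

67.59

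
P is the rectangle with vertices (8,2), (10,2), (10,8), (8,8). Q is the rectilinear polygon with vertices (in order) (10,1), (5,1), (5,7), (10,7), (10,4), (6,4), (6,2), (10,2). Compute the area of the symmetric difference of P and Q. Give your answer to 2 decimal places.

22.00

|P| = 12, |Q| = 22, |P∩Q| = 6.
|P △ Q| = |P| + |Q| − 2·|P∩Q| = 12 + 22 − 12 = 22.00.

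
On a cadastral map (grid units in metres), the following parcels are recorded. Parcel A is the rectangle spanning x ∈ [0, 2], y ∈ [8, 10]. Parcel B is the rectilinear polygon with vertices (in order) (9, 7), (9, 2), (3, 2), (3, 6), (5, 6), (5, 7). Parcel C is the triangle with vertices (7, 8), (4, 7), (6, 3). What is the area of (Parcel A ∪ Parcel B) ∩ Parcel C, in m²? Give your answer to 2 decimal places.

4.85

The region (Parcel A ∪ Parcel B) ∩ Parcel C is the polygon with vertices (5,6), (5,7), (6.8,7), (6,3), (4.5,6).
By the shoelace formula its area is 4.85.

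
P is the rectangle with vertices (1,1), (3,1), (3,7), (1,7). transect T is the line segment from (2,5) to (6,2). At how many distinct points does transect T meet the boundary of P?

The segment meets the boundary at (3,4.25).

1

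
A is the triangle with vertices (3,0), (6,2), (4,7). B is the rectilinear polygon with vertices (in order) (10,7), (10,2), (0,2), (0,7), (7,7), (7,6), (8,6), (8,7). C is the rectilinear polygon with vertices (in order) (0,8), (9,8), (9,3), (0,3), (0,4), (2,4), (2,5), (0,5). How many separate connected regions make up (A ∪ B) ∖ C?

(A ∪ B) ∖ C splits into 2 disjoint pieces (area 16.7143, area 2).

2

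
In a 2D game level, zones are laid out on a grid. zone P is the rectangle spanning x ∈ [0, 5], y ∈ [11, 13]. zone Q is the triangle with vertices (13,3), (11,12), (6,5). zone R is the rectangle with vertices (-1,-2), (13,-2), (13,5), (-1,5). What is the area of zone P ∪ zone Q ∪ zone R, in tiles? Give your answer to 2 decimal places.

130.94

By inclusion–exclusion:
Individual areas: |zone P| = 10, |zone Q| = 29.5, |zone R| = 98.
|zone P∩zone Q| = 0.
|zone P∩zone R| = 0 (no overlap).
|zone Q∩zone R| = 6.5556.
|zone P∩zone Q∩zone R| = 0.
|zone P ∪ zone Q ∪ zone R| = 137.5 − 6.5556 + 0 = 130.94.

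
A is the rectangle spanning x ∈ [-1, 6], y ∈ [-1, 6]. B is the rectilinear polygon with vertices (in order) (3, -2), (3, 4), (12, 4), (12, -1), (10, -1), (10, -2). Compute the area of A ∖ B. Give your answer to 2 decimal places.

|A| = 49, |A∩B| = 15.
|A ∖ B| = |A| − |A∩B| = 49 − 15 = 34.00.

34.00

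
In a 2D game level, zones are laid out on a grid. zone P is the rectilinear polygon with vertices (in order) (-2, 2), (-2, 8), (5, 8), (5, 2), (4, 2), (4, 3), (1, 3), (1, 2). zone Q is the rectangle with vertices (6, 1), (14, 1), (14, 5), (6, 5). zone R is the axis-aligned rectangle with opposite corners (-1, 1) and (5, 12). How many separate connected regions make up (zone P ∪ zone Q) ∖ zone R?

2

(zone P ∪ zone Q) ∖ zone R splits into 2 disjoint pieces (area 6, area 32).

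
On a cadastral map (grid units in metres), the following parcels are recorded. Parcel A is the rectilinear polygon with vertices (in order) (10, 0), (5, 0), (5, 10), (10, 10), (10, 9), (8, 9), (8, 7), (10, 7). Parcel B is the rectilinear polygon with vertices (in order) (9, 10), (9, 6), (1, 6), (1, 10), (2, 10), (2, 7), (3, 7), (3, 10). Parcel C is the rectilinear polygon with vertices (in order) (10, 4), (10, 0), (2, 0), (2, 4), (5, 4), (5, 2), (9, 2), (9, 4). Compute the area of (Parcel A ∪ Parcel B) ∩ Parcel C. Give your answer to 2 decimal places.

12.00

|Parcel A ∪ Parcel B| = 61.
|(Parcel A ∪ Parcel B) ∩ Parcel C| = 12.00.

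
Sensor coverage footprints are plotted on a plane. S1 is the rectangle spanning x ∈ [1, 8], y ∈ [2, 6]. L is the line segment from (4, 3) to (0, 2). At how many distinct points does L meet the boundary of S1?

1

The segment meets the boundary at (1,2.25).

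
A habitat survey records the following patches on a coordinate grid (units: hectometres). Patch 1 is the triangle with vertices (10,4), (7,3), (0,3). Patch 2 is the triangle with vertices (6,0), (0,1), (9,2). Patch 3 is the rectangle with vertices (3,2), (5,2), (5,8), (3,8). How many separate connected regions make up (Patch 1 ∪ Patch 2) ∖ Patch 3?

(Patch 1 ∪ Patch 2) ∖ Patch 3 splits into 3 disjoint pieces (area 2.25, area 0.45, area 7.5).

3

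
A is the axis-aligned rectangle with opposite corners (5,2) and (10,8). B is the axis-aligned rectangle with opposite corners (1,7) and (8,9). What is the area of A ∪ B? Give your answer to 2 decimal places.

By inclusion–exclusion:
Individual areas: |A| = 30, |B| = 14.
|A∩B|: x∈[5,8], y∈[7,8] → 3·1 = 3.
|A ∪ B| = 44 − 3 = 41.00.

41.00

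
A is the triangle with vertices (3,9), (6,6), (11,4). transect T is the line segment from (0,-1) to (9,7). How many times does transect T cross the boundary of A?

2

The segment meets the boundary at (7.844,5.972), (7.293,5.483).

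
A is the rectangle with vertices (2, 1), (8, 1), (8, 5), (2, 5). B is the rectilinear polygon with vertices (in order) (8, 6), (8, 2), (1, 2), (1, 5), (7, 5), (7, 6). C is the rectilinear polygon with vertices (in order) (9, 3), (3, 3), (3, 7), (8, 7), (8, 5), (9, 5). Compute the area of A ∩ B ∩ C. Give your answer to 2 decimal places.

10.00

The intersection is the polygon with vertices (7,5), (8,5), (8,3), (3,3), (3,5).
By the shoelace formula its area is 10.00.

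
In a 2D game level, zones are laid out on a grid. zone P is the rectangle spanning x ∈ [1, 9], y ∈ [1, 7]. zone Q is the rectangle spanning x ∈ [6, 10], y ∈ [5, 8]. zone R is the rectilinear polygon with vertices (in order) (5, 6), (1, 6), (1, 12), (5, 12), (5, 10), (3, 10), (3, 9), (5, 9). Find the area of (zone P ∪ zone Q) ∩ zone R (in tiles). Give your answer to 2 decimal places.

The region (zone P ∪ zone Q) ∩ zone R is the polygon with vertices (1,7), (5,7), (5,6), (1,6).
By the shoelace formula its area is 4.00.

4.00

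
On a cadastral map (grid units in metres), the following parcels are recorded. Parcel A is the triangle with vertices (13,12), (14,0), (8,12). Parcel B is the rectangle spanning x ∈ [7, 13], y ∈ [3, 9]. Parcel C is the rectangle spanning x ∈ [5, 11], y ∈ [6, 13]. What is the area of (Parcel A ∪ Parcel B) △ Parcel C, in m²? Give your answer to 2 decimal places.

|Parcel A ∪ Parcel B| = 54.
|(Parcel A ∪ Parcel B) ∩ Parcel C| = 18.75.
|(Parcel A ∪ Parcel B) △ Parcel C| = 54 + 42 − 37.5 = 58.50.

58.50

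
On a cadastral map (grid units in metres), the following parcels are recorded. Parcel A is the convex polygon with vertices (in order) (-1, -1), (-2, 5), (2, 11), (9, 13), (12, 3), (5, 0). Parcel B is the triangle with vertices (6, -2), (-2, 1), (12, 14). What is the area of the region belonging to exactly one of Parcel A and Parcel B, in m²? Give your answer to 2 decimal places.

77.82

|Parcel A| = 130.5, |Parcel B| = 73, |Parcel A∩Parcel B| = 62.8383.
|Parcel A △ Parcel B| = |Parcel A| + |Parcel B| − 2·|Parcel A∩Parcel B| = 130.5 + 73 − 125.6766 = 77.82.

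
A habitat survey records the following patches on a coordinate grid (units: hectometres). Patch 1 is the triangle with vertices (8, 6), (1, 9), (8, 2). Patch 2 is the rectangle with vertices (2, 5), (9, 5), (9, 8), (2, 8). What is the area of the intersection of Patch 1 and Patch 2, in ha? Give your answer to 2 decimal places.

8.83

The intersection is the polygon with vertices (8,6), (8,5), (5,5), (2,8), (3.333,8).
By the shoelace formula its area is 8.83.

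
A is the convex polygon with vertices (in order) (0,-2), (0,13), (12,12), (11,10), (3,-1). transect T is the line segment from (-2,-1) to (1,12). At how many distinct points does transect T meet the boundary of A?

1

The segment meets the boundary at (0,7.667).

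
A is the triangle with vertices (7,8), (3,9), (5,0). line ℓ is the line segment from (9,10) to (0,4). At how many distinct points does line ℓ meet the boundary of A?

The segment meets the boundary at (3.581,6.387), (6.273,8.182).

2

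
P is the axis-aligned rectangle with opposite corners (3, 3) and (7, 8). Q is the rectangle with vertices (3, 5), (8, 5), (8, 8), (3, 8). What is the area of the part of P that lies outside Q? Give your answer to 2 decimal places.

8.00

|P∩Q|: x∈[3,7], y∈[5,8] → 4·3 = 12.
|P| = 20.
|P ∖ Q| = |P| − |P∩Q| = 20 − 12 = 8.00.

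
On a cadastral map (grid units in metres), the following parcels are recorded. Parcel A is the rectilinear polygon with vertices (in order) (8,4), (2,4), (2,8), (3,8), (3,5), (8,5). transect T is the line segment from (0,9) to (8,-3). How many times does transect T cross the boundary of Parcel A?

The segment meets the boundary at (3.333,4), (2,6).

2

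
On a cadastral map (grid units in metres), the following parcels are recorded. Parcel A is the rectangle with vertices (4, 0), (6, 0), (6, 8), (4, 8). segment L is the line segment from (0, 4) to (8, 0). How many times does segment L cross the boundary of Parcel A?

The segment meets the boundary at (6,1), (4,2).

2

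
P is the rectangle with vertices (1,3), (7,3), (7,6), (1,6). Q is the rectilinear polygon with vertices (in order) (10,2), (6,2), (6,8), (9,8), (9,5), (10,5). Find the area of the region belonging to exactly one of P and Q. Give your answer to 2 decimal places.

33.00

|P| = 18, |Q| = 21, |P∩Q| = 3.
|P △ Q| = |P| + |Q| − 2·|P∩Q| = 18 + 21 − 6 = 33.00.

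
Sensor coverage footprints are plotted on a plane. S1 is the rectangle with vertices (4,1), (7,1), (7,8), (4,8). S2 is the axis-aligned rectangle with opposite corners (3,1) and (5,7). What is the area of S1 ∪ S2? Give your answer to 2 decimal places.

By inclusion–exclusion:
Individual areas: |S1| = 21, |S2| = 12.
|S1∩S2|: x∈[4,5], y∈[1,7] → 1·6 = 6.
|S1 ∪ S2| = 33 − 6 = 27.00.

27.00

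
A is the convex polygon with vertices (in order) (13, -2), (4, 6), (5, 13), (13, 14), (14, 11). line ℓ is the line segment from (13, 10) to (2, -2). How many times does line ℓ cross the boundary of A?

The segment meets the boundary at (6.939,3.388).

1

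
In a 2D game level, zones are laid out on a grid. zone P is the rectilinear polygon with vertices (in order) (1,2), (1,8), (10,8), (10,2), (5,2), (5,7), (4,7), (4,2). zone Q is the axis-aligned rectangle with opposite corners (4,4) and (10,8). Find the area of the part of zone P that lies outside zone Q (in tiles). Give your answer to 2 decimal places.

28.00

|zone P| = 49, |zone P∩zone Q| = 21.
|zone P ∖ zone Q| = |zone P| − |zone P∩zone Q| = 49 − 21 = 28.00.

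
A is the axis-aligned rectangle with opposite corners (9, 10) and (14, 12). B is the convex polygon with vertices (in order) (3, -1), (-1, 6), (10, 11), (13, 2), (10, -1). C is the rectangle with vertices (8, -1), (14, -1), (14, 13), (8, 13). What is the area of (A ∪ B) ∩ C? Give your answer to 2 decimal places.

|A ∪ B| = 117.5606.
|(A ∪ B) ∩ C| = 50.15.

50.15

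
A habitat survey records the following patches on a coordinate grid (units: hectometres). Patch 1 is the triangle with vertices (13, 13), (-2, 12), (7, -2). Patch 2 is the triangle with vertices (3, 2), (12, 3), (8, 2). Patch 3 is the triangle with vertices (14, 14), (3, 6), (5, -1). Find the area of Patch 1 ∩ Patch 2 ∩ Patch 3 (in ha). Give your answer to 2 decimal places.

The intersection is the polygon with vertices (7.071,2.452), (6.8,2), (4.429,2), (4.333,2.148).
By the shoelace formula its area is 0.75.

0.75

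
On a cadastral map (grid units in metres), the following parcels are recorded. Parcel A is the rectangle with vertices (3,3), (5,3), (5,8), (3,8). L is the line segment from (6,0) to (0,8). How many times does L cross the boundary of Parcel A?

The segment meets the boundary at (3,4), (3.75,3).

2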